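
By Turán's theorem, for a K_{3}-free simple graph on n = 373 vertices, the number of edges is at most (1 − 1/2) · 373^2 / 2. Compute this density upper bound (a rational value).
Turán density bound = (1/2) · 373^2/2 = 139129/4 ≈ 34782.25

Turán's theorem: ex(n, K_{r+1}) is achieved by the complete r-partite Turán graph T(n, r) with parts as balanced as possible, and is at most (1 − 1/r) · n^2/2. For r = 2, n = 373: the density bound is (1/2) · 139129/2 = 139129/4 ≈ 34782.25. The integer-valued extremum is e(T(373, 2)) = 34782, which is strictly less than the density bound 139129/4 since 2 ∤ 373 (the parts of T(373, 2) cannot all be equal).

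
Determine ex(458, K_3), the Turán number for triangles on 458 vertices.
ex(458, K_3) = ⌊458^2/4⌋ = 52441

Mantel (1907): a triangle-free graph on n vertices has at most ⌊n^2/4⌋ edges, with equality for the complete bipartite graph K_{⌊n/2⌋, ⌈n/2⌉}. For n = 458: ⌊458^2/4⌋ = ⌊209764/4⌋ = 52441. The extremal graph is K_{229, 229}, which has 229·229 = 52441 edges.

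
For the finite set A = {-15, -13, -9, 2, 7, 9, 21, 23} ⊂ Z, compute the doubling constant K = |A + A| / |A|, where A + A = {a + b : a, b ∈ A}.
K = |A + A| / |A| = 32/8 = 4

Enumerate A + A = {a + b : a, b ∈ A}. With |A| = 8, there are |A|^2 = 64 ordered sum pairs; collecting distinct values, A + A = {-30, -28, -26, -24, -22, -18, -13, -11, -8, -7, -6, -4, -2, 0, 4, 6, 8, 9, 10, 11, 12, 14, 16, 18, 23, 25, 28, 30, 32, 42, 44, 46}, so |A + A| = 32. Thus K = 32/8 = 4. For comparison, the minimum possible |A + A| over all 8-element sets is 2·8 − 1 = 15 (so min K = 15/8), attained only by arithmetic progressions.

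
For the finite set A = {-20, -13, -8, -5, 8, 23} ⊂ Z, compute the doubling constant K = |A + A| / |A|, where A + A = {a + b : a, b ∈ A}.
K = |A + A| / |A| = 20/6 = 10/3

Enumerate A + A = {a + b : a, b ∈ A}. With |A| = 6, there are |A|^2 = 36 ordered sum pairs; collecting distinct values, A + A = {-40, -33, -28, -26, -25, -21, -18, -16, -13, -12, -10, -5, 0, 3, 10, 15, 16, 18, 31, 46}, so |A + A| = 20. Thus K = 20/6 = 10/3. For comparison, the minimum possible |A + A| over all 6-element sets is 2·6 − 1 = 11 (so min K = 11/6), attained only by arithmetic progressions.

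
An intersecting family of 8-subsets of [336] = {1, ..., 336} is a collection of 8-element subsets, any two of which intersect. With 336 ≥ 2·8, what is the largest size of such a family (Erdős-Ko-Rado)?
max |F| = C(335, 7) = 88202498238195

The Erdős-Ko-Rado theorem states: for n ≥ 2k, an intersecting family of k-subsets of an n-element set has size at most C(n − 1, k − 1), with equality for 'star' families {A ⊆ [n] : |A| = k, i ∈ A} (fix an element i). For n = 336, k = 8: C(335, 7) = 88202498238195.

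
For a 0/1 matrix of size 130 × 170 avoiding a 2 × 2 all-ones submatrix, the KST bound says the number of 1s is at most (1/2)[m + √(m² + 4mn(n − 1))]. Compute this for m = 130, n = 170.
z(130, 170; 2, 2) ≤ (1/2)[130 + √(130² + 4·130·170·169)] = (1/2)[130 + √14956500] = 1998.6817

Kővári–Sós–Turán: let r_1, ..., r_130 be the row sums and z = Σ r_i the total number of 1s. Each pair of columns can share at most one row with both entries 1 (else a 2×2 all-ones block appears), so Σ_i C(r_i, 2) ≤ C(170, 2) = 14365. By convexity Σ_i C(r_i, 2) ≥ 130·C(z/130, 2) = z(z − 130)/(2·130), giving z² − 130z − 130·170·169 ≤ 0 and hence z ≤ (1/2)[130 + √(16900 + 4·3734900)] = (1/2)[130 + √14956500] ≈ (1/2)(130 + 3867.3634) = 1998.6817.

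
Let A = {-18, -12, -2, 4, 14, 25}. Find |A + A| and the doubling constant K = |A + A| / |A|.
K = |A + A| / |A| = 18/6 = 3

Enumerate A + A = {a + b : a, b ∈ A}. With |A| = 6, there are |A|^2 = 36 ordered sum pairs; collecting distinct values, A + A = {-36, -30, -24, -20, -14, -8, -4, 2, 7, 8, 12, 13, 18, 23, 28, 29, 39, 50}, so |A + A| = 18. Thus K = 18/6 = 3. For comparison, the minimum possible |A + A| over all 6-element sets is 2·6 − 1 = 11 (so min K = 11/6), attained only by arithmetic progressions.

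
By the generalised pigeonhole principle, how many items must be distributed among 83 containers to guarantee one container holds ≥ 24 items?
n = (24 − 1)·83 + 1 = 1910

By the generalised pigeonhole principle, to guarantee some box contains ≥ r objects we need more than (r − 1) · k objects total. Threshold: n = (r − 1) · k + 1. With r = 24 and k = 83: n = 23 · 83 + 1 = 1909 + 1 = 1910. For n = 1909 = 23 · 83, we can put exactly 23 objects in every box, avoiding 24 in any single one — so 1910 is tight.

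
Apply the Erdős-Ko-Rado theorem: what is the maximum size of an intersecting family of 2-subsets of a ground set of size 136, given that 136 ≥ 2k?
max |F| = C(135, 1) = 135

Erdős-Ko-Rado (1961): when n ≥ 2k, max |F| = C(n−1, k−1). The bound is attained by the star {A : i ∈ A} for any fixed i ∈ [n]. Here C(136−1, 2−1) = C(135, 1) = 135.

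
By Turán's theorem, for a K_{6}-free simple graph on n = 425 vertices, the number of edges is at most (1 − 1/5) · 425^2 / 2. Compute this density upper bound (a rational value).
Turán density bound = (4/5) · 425^2/2 = 72250

Turán's theorem: ex(n, K_{r+1}) is achieved by the complete r-partite Turán graph T(n, r) with parts as balanced as possible, and is at most (1 − 1/r) · n^2/2. For r = 5, n = 425: the density bound is (4/5) · 180625/2 = 72250. Since 5 ∣ 425, the Turán graph T(425, 5) has parts of equal size 85, and its edge count e(T(425, 5)) = 72250 attains the density bound exactly.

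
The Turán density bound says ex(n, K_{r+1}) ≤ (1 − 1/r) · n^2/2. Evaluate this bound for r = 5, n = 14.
Turán density bound = (4/5) · 14^2/2 = 392/5 ≈ 78.4

Turán's theorem: ex(n, K_{r+1}) is achieved by the complete r-partite Turán graph T(n, r) with parts as balanced as possible, and is at most (1 − 1/r) · n^2/2. For r = 5, n = 14: the density bound is (4/5) · 196/2 = 392/5 ≈ 78.4. The integer-valued extremum is e(T(14, 5)) = 78, which is strictly less than the density bound 392/5 since 5 ∤ 14 (the parts of T(14, 5) cannot all be equal).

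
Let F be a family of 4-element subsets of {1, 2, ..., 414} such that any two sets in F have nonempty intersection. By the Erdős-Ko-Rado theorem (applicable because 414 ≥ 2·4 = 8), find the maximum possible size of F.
max |F| = C(413, 3) = 11655686

The Erdős-Ko-Rado theorem states: for n ≥ 2k, an intersecting family of k-subsets of an n-element set has size at most C(n − 1, k − 1), with equality for 'star' families {A ⊆ [n] : |A| = k, i ∈ A} (fix an element i). For n = 414, k = 4: C(413, 3) = 11655686.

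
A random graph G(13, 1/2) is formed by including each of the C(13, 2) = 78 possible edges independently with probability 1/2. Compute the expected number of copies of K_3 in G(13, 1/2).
E[# K_3] = C(13, 3) · (1/2)^C(3, 2) = 286 / 2^3 = 143/4 = 35.75

For each 3-subset S of vertices (there are C(13, 3) = 286 such S), let X_S = 1 if S induces a K_3 (all C(3, 2) = 3 edges present). Then P(X_S = 1) = (1/2)^3 = 1/8. By linearity of expectation, E[# K_3] = C(13, 3) · (1/2)^3 = 286 / 8 = 143/4 = 35.75.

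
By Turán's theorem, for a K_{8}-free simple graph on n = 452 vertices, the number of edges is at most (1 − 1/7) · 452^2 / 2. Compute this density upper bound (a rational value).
Turán density bound = (6/7) · 452^2/2 = 612912/7 ≈ 87558.8571

Turán's theorem: ex(n, K_{r+1}) is achieved by the complete r-partite Turán graph T(n, r) with parts as balanced as possible, and is at most (1 − 1/r) · n^2/2. For r = 7, n = 452: the density bound is (6/7) · 204304/2 = 612912/7 ≈ 87558.8571. The integer-valued extremum is e(T(452, 7)) = 87558, which is strictly less than the density bound 612912/7 since 7 ∤ 452 (the parts of T(452, 7) cannot all be equal).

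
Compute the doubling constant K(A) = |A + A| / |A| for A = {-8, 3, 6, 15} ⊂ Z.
K = |A + A| / |A| = 10/4 = 5/2

Enumerate A + A = {a + b : a, b ∈ A}. With |A| = 4, there are |A|^2 = 16 ordered sum pairs; collecting distinct values, A + A = {-16, -5, -2, 6, 7, 9, 12, 18, 21, 30}, so |A + A| = 10. Thus K = 10/4 = 5/2. For comparison, the minimum possible |A + A| over all 4-element sets is 2·4 − 1 = 7 (so min K = 7/4), attained only by arithmetic progressions.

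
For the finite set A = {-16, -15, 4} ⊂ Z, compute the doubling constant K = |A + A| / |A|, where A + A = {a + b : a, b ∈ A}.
K = |A + A| / |A| = 6/3 = 2

Enumerate A + A = {a + b : a, b ∈ A}. With |A| = 3, there are |A|^2 = 9 ordered sum pairs; collecting distinct values, A + A = {-32, -31, -30, -12, -11, 8}, so |A + A| = 6. Thus K = 6/3 = 2. For comparison, the minimum possible |A + A| over all 3-element sets is 2·3 − 1 = 5 (so min K = 5/3), attained only by arithmetic progressions.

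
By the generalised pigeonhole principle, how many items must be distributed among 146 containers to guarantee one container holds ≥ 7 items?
n = (7 − 1)·146 + 1 = 877

By the generalised pigeonhole principle, to guarantee some box contains ≥ r objects we need more than (r − 1) · k objects total. Threshold: n = (r − 1) · k + 1. With r = 7 and k = 146: n = 6 · 146 + 1 = 876 + 1 = 877. For n = 876 = 6 · 146, we can put exactly 6 objects in every box, avoiding 7 in any single one — so 877 is tight.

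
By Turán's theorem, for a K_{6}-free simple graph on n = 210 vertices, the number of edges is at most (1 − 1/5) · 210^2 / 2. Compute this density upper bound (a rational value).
Turán density bound = (4/5) · 210^2/2 = 17640

Turán's theorem: ex(n, K_{r+1}) is achieved by the complete r-partite Turán graph T(n, r) with parts as balanced as possible, and is at most (1 − 1/r) · n^2/2. For r = 5, n = 210: the density bound is (4/5) · 44100/2 = 17640. Since 5 ∣ 210, the Turán graph T(210, 5) has parts of equal size 42, and its edge count e(T(210, 5)) = 17640 attains the density bound exactly.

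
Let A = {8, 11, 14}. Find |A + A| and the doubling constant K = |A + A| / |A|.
K = |A + A| / |A| = 5/3

Enumerate A + A = {a + b : a, b ∈ A}. With |A| = 3, there are |A|^2 = 9 ordered sum pairs; collecting distinct values, A + A = {16, 19, 22, 25, 28}, so |A + A| = 5. Thus K = 5/3. Here |A + A| = 2|A| − 1 = 5, the minimum possible — so K = 5/3 is minimal, which holds iff A is an arithmetic progression.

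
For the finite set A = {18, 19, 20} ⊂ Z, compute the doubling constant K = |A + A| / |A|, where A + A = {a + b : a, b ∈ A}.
K = |A + A| / |A| = 5/3

Enumerate A + A = {a + b : a, b ∈ A}. With |A| = 3, there are |A|^2 = 9 ordered sum pairs; collecting distinct values, A + A = {36, 37, 38, 39, 40}, so |A + A| = 5. Thus K = 5/3. Here |A + A| = 2|A| − 1 = 5, the minimum possible — so K = 5/3 is minimal, which holds iff A is an arithmetic progression.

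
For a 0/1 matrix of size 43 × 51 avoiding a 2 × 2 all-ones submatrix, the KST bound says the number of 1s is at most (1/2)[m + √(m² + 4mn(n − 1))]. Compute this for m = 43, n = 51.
z(43, 51; 2, 2) ≤ (1/2)[43 + √(43² + 4·43·51·50)] = (1/2)[43 + √440449] = 353.3317

Kővári–Sós–Turán: let r_1, ..., r_43 be the row sums and z = Σ r_i the total number of 1s. Each pair of columns can share at most one row with both entries 1 (else a 2×2 all-ones block appears), so Σ_i C(r_i, 2) ≤ C(51, 2) = 1275. By convexity Σ_i C(r_i, 2) ≥ 43·C(z/43, 2) = z(z − 43)/(2·43), giving z² − 43z − 43·51·50 ≤ 0 and hence z ≤ (1/2)[43 + √(1849 + 4·109650)] = (1/2)[43 + √440449] ≈ (1/2)(43 + 663.6633) = 353.3317.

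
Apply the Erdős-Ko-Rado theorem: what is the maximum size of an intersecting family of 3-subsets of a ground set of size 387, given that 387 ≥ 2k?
max |F| = C(386, 2) = 74305

Erdős-Ko-Rado (1961): when n ≥ 2k, max |F| = C(n−1, k−1). The bound is attained by the star {A : i ∈ A} for any fixed i ∈ [n]. Here C(387−1, 3−1) = C(386, 2) = 74305.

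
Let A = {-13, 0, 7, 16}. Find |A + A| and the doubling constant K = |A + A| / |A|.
K = |A + A| / |A| = 10/4 = 5/2

Enumerate A + A = {a + b : a, b ∈ A}. With |A| = 4, there are |A|^2 = 16 ordered sum pairs; collecting distinct values, A + A = {-26, -13, -6, 0, 3, 7, 14, 16, 23, 32}, so |A + A| = 10. Thus K = 10/4 = 5/2. For comparison, the minimum possible |A + A| over all 4-element sets is 2·4 − 1 = 7 (so min K = 7/4), attained only by arithmetic progressions.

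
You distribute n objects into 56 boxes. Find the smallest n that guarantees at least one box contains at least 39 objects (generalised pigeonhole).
n = (39 − 1)·56 + 1 = 2129

By the generalised pigeonhole principle, to guarantee some box contains ≥ r objects we need more than (r − 1) · k objects total. Threshold: n = (r − 1) · k + 1. With r = 39 and k = 56: n = 38 · 56 + 1 = 2128 + 1 = 2129. For n = 2128 = 38 · 56, we can put exactly 38 objects in every box, avoiding 39 in any single one — so 2129 is tight.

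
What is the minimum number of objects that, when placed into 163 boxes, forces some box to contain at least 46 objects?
n = (46 − 1)·163 + 1 = 7336

By the generalised pigeonhole principle, to guarantee some box contains ≥ r objects we need more than (r − 1) · k objects total. Threshold: n = (r − 1) · k + 1. With r = 46 and k = 163: n = 45 · 163 + 1 = 7335 + 1 = 7336. For n = 7335 = 45 · 163, we can put exactly 45 objects in every box, avoiding 46 in any single one — so 7336 is tight.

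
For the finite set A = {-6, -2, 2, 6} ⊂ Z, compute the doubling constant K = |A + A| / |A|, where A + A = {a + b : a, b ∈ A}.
K = |A + A| / |A| = 7/4

Enumerate A + A = {a + b : a, b ∈ A}. With |A| = 4, there are |A|^2 = 16 ordered sum pairs; collecting distinct values, A + A = {-12, -8, -4, 0, 4, 8, 12}, so |A + A| = 7. Thus K = 7/4. Here |A + A| = 2|A| − 1 = 7, the minimum possible — so K = 7/4 is minimal, which holds iff A is an arithmetic progression.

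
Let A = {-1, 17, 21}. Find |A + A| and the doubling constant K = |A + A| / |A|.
K = |A + A| / |A| = 6/3 = 2

Enumerate A + A = {a + b : a, b ∈ A}. With |A| = 3, there are |A|^2 = 9 ordered sum pairs; collecting distinct values, A + A = {-2, 16, 20, 34, 38, 42}, so |A + A| = 6. Thus K = 6/3 = 2. For comparison, the minimum possible |A + A| over all 3-element sets is 2·3 − 1 = 5 (so min K = 5/3), attained only by arithmetic progressions.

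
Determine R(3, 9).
R(3, 9) = 36

Lower bound: an explicit 2-colouring of K_{35} (typically a Paley-type or other structured construction) avoids a red K_3 and a blue K_9, showing R(3, 9) > 35.
Upper bound: the simple Erdős–Szekeres recurrence only gives R(3, 9) ≤ 37; the tight bound R(3, 9) ≤ 36 requires a sharper case analysis (or computer search) of 2-colourings of K_{36}.
Hence R(3, 9) = 36.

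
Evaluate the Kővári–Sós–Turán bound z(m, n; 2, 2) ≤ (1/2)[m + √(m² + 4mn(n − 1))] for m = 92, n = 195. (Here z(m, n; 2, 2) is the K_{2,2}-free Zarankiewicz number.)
z(92, 195; 2, 2) ≤ (1/2)[92 + √(92² + 4·92·195·194)] = (1/2)[92 + √13929904] = 1912.1393

Kővári–Sós–Turán: let r_1, ..., r_92 be the row sums and z = Σ r_i the total number of 1s. Each pair of columns can share at most one row with both entries 1 (else a 2×2 all-ones block appears), so Σ_i C(r_i, 2) ≤ C(195, 2) = 18915. By convexity Σ_i C(r_i, 2) ≥ 92·C(z/92, 2) = z(z − 92)/(2·92), giving z² − 92z − 92·195·194 ≤ 0 and hence z ≤ (1/2)[92 + √(8464 + 4·3480360)] = (1/2)[92 + √13929904] ≈ (1/2)(92 + 3732.2787) = 1912.1393.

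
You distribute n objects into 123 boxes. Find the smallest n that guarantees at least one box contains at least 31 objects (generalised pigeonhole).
n = (31 − 1)·123 + 1 = 3691

By the generalised pigeonhole principle, to guarantee some box contains ≥ r objects we need more than (r − 1) · k objects total. Threshold: n = (r − 1) · k + 1. With r = 31 and k = 123: n = 30 · 123 + 1 = 3690 + 1 = 3691. For n = 3690 = 30 · 123, we can put exactly 30 objects in every box, avoiding 31 in any single one — so 3691 is tight.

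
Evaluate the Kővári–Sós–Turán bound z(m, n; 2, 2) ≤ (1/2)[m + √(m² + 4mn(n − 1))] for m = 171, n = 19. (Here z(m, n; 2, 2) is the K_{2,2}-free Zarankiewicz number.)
z(171, 19; 2, 2) ≤ (1/2)[171 + √(171² + 4·171·19·18)] = (1/2)[171 + √263169] = 342

Kővári–Sós–Turán: let r_1, ..., r_171 be the row sums and z = Σ r_i the total number of 1s. Each pair of columns can share at most one row with both entries 1 (else a 2×2 all-ones block appears), so Σ_i C(r_i, 2) ≤ C(19, 2) = 171. By convexity Σ_i C(r_i, 2) ≥ 171·C(z/171, 2) = z(z − 171)/(2·171), giving z² − 171z − 171·19·18 ≤ 0 and hence z ≤ (1/2)[171 + √(29241 + 4·58482)] = (1/2)[171 + √263169] ≈ (1/2)(171 + 513) = 342.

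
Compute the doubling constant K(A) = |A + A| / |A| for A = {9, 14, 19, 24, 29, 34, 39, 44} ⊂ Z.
K = |A + A| / |A| = 15/8

Enumerate A + A = {a + b : a, b ∈ A}. With |A| = 8, there are |A|^2 = 64 ordered sum pairs; collecting distinct values, A + A = {18, 23, 28, 33, 38, 43, 48, 53, 58, 63, 68, 73, 78, 83, 88}, so |A + A| = 15. Thus K = 15/8. Here |A + A| = 2|A| − 1 = 15, the minimum possible — so K = 15/8 is minimal, which holds iff A is an arithmetic progression.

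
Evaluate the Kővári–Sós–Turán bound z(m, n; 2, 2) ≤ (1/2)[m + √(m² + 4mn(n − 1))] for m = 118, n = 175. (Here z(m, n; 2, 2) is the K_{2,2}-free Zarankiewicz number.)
z(118, 175; 2, 2) ≤ (1/2)[118 + √(118² + 4·118·175·174)] = (1/2)[118 + √14386324] = 1955.4654

Kővári–Sós–Turán: let r_1, ..., r_118 be the row sums and z = Σ r_i the total number of 1s. Each pair of columns can share at most one row with both entries 1 (else a 2×2 all-ones block appears), so Σ_i C(r_i, 2) ≤ C(175, 2) = 15225. By convexity Σ_i C(r_i, 2) ≥ 118·C(z/118, 2) = z(z − 118)/(2·118), giving z² − 118z − 118·175·174 ≤ 0 and hence z ≤ (1/2)[118 + √(13924 + 4·3593100)] = (1/2)[118 + √14386324] ≈ (1/2)(118 + 3792.9308) = 1955.4654.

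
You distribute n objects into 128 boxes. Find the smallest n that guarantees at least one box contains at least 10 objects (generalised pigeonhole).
n = (10 − 1)·128 + 1 = 1153

By the generalised pigeonhole principle, to guarantee some box contains ≥ r objects we need more than (r − 1) · k objects total. Threshold: n = (r − 1) · k + 1. With r = 10 and k = 128: n = 9 · 128 + 1 = 1152 + 1 = 1153. For n = 1152 = 9 · 128, we can put exactly 9 objects in every box, avoiding 10 in any single one — so 1153 is tight.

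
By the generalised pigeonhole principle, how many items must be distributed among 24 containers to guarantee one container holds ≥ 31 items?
n = (31 − 1)·24 + 1 = 721

By the generalised pigeonhole principle, to guarantee some box contains ≥ r objects we need more than (r − 1) · k objects total. Threshold: n = (r − 1) · k + 1. With r = 31 and k = 24: n = 30 · 24 + 1 = 720 + 1 = 721. For n = 720 = 30 · 24, we can put exactly 30 objects in every box, avoiding 31 in any single one — so 721 is tight.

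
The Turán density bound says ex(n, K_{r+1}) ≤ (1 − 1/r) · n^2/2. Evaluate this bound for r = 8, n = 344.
Turán density bound = (7/8) · 344^2/2 = 51772

Turán's theorem: ex(n, K_{r+1}) is achieved by the complete r-partite Turán graph T(n, r) with parts as balanced as possible, and is at most (1 − 1/r) · n^2/2. For r = 8, n = 344: the density bound is (7/8) · 118336/2 = 51772. Since 8 ∣ 344, the Turán graph T(344, 8) has parts of equal size 43, and its edge count e(T(344, 8)) = 51772 attains the density bound exactly.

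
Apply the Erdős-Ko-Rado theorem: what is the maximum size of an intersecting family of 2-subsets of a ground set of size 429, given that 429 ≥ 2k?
max |F| = C(428, 1) = 428

The Erdős-Ko-Rado theorem states: for n ≥ 2k, an intersecting family of k-subsets of an n-element set has size at most C(n − 1, k − 1), with equality for 'star' families {A ⊆ [n] : |A| = k, i ∈ A} (fix an element i). For n = 429, k = 2: C(428, 1) = 428.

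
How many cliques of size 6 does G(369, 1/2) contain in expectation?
E[# K_6] = C(369, 6) · (1/2)^C(6, 2) = 3365759545512 / 2^15 = 420719943189/4096 ≈ 102714829.880127

For each 6-subset S of vertices (there are C(369, 6) = 3365759545512 such S), let X_S = 1 if S induces a K_6 (all C(6, 2) = 15 edges present). Then P(X_S = 1) = (1/2)^15 = 1/32768. By linearity of expectation, E[# K_6] = C(369, 6) · (1/2)^15 = 3365759545512 / 32768 = 420719943189/4096 ≈ 102714829.880127.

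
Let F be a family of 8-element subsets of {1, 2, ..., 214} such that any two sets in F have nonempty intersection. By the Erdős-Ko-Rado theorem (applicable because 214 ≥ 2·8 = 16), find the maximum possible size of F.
max |F| = C(213, 7) = 3572453992536

Erdős-Ko-Rado (1961): when n ≥ 2k, max |F| = C(n−1, k−1). The bound is attained by the star {A : i ∈ A} for any fixed i ∈ [n]. Here C(214−1, 8−1) = C(213, 7) = 3572453992536.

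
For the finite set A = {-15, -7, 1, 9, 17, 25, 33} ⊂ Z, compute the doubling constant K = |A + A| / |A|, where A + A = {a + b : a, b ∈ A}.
K = |A + A| / |A| = 13/7

Enumerate A + A = {a + b : a, b ∈ A}. With |A| = 7, there are |A|^2 = 49 ordered sum pairs; collecting distinct values, A + A = {-30, -22, -14, -6, 2, 10, 18, 26, 34, 42, 50, 58, 66}, so |A + A| = 13. Thus K = 13/7. Here |A + A| = 2|A| − 1 = 13, the minimum possible — so K = 13/7 is minimal, which holds iff A is an arithmetic progression.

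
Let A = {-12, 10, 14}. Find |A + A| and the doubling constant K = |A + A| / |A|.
K = |A + A| / |A| = 6/3 = 2

Enumerate A + A = {a + b : a, b ∈ A}. With |A| = 3, there are |A|^2 = 9 ordered sum pairs; collecting distinct values, A + A = {-24, -2, 2, 20, 24, 28}, so |A + A| = 6. Thus K = 6/3 = 2. For comparison, the minimum possible |A + A| over all 3-element sets is 2·3 − 1 = 5 (so min K = 5/3), attained only by arithmetic progressions.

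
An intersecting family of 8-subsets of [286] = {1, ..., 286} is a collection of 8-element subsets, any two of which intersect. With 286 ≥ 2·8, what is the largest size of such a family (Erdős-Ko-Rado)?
max |F| = C(285, 7) = 28134341971020

Erdős-Ko-Rado (1961): when n ≥ 2k, max |F| = C(n−1, k−1). The bound is attained by the star {A : i ∈ A} for any fixed i ∈ [n]. Here C(286−1, 8−1) = C(285, 7) = 28134341971020.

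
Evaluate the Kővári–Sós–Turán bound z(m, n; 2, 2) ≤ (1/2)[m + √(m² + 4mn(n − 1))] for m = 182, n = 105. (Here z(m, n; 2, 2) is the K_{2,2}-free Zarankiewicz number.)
z(182, 105; 2, 2) ≤ (1/2)[182 + √(182² + 4·182·105·104)] = (1/2)[182 + √7982884] = 1503.6999

Kővári–Sós–Turán: let r_1, ..., r_182 be the row sums and z = Σ r_i the total number of 1s. Each pair of columns can share at most one row with both entries 1 (else a 2×2 all-ones block appears), so Σ_i C(r_i, 2) ≤ C(105, 2) = 5460. By convexity Σ_i C(r_i, 2) ≥ 182·C(z/182, 2) = z(z − 182)/(2·182), giving z² − 182z − 182·105·104 ≤ 0 and hence z ≤ (1/2)[182 + √(33124 + 4·1987440)] = (1/2)[182 + √7982884] ≈ (1/2)(182 + 2825.3998) = 1503.6999.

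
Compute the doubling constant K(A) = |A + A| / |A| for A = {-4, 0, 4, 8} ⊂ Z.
K = |A + A| / |A| = 7/4

Enumerate A + A = {a + b : a, b ∈ A}. With |A| = 4, there are |A|^2 = 16 ordered sum pairs; collecting distinct values, A + A = {-8, -4, 0, 4, 8, 12, 16}, so |A + A| = 7. Thus K = 7/4. Here |A + A| = 2|A| − 1 = 7, the minimum possible — so K = 7/4 is minimal, which holds iff A is an arithmetic progression.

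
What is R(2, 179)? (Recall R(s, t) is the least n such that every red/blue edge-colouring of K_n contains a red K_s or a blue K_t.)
R(2, 179) = 179

R(2, k) = k for all k ≥ 2: in a 2-colouring of K_k, either some edge is red (a red K_2) or all edges are blue (a blue K_k). And K_{178} coloured all-blue has no blue K_179, so R(2, 179) > 178. Hence R(2, 179) = 179.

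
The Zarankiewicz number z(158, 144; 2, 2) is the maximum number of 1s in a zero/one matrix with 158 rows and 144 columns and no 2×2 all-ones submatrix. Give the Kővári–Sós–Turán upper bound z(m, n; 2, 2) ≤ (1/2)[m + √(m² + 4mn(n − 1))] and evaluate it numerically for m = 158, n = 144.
z(158, 144; 2, 2) ≤ (1/2)[158 + √(158² + 4·158·144·143)] = (1/2)[158 + √13039108] = 1884.4853

Kővári–Sós–Turán: let r_1, ..., r_158 be the row sums and z = Σ r_i the total number of 1s. Each pair of columns can share at most one row with both entries 1 (else a 2×2 all-ones block appears), so Σ_i C(r_i, 2) ≤ C(144, 2) = 10296. By convexity Σ_i C(r_i, 2) ≥ 158·C(z/158, 2) = z(z − 158)/(2·158), giving z² − 158z − 158·144·143 ≤ 0 and hence z ≤ (1/2)[158 + √(24964 + 4·3253536)] = (1/2)[158 + √13039108] ≈ (1/2)(158 + 3610.9705) = 1884.4853.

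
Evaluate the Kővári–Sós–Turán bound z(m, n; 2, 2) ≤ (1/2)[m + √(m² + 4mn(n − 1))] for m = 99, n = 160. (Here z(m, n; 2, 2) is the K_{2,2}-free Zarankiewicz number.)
z(99, 160; 2, 2) ≤ (1/2)[99 + √(99² + 4·99·160·159)] = (1/2)[99 + √10084041] = 1637.269

Kővári–Sós–Turán: let r_1, ..., r_99 be the row sums and z = Σ r_i the total number of 1s. Each pair of columns can share at most one row with both entries 1 (else a 2×2 all-ones block appears), so Σ_i C(r_i, 2) ≤ C(160, 2) = 12720. By convexity Σ_i C(r_i, 2) ≥ 99·C(z/99, 2) = z(z − 99)/(2·99), giving z² − 99z − 99·160·159 ≤ 0 and hence z ≤ (1/2)[99 + √(9801 + 4·2518560)] = (1/2)[99 + √10084041] ≈ (1/2)(99 + 3175.5379) = 1637.269.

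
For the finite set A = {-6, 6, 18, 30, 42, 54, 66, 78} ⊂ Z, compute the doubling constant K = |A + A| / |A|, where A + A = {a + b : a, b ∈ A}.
K = |A + A| / |A| = 15/8

Enumerate A + A = {a + b : a, b ∈ A}. With |A| = 8, there are |A|^2 = 64 ordered sum pairs; collecting distinct values, A + A = {-12, 0, 12, 24, 36, 48, 60, 72, 84, 96, 108, 120, 132, 144, 156}, so |A + A| = 15. Thus K = 15/8. Here |A + A| = 2|A| − 1 = 15, the minimum possible — so K = 15/8 is minimal, which holds iff A is an arithmetic progression.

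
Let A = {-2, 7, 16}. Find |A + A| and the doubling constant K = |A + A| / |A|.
K = |A + A| / |A| = 5/3

Enumerate A + A = {a + b : a, b ∈ A}. With |A| = 3, there are |A|^2 = 9 ordered sum pairs; collecting distinct values, A + A = {-4, 5, 14, 23, 32}, so |A + A| = 5. Thus K = 5/3. Here |A + A| = 2|A| − 1 = 5, the minimum possible — so K = 5/3 is minimal, which holds iff A is an arithmetic progression.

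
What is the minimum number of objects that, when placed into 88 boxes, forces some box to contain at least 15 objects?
n = (15 − 1)·88 + 1 = 1233

By the generalised pigeonhole principle, to guarantee some box contains ≥ r objects we need more than (r − 1) · k objects total. Threshold: n = (r − 1) · k + 1. With r = 15 and k = 88: n = 14 · 88 + 1 = 1232 + 1 = 1233. For n = 1232 = 14 · 88, we can put exactly 14 objects in every box, avoiding 15 in any single one — so 1233 is tight.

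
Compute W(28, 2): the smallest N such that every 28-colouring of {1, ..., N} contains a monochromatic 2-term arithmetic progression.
W(28, 2) = 28 + 1 = 29

A 2-term AP is any pair of integers, so a monochromatic 2-AP exists iff some colour is used at least twice. With 28 colours, the colouring i ↦ i on {1, ..., 28} uses each colour once, avoiding any monochromatic pair, so W(28, 2) > 28. For {1, ..., 29}, pigeonhole forces two integers of the same colour, which form a monochromatic 2-AP. Hence W(28, 2) = 29.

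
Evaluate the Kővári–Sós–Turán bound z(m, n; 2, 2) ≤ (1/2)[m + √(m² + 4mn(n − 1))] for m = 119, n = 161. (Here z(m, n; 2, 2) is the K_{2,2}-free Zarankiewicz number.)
z(119, 161; 2, 2) ≤ (1/2)[119 + √(119² + 4·119·161·160)] = (1/2)[119 + √12275921] = 1811.3505

Kővári–Sós–Turán: let r_1, ..., r_119 be the row sums and z = Σ r_i the total number of 1s. Each pair of columns can share at most one row with both entries 1 (else a 2×2 all-ones block appears), so Σ_i C(r_i, 2) ≤ C(161, 2) = 12880. By convexity Σ_i C(r_i, 2) ≥ 119·C(z/119, 2) = z(z − 119)/(2·119), giving z² − 119z − 119·161·160 ≤ 0 and hence z ≤ (1/2)[119 + √(14161 + 4·3065440)] = (1/2)[119 + √12275921] ≈ (1/2)(119 + 3503.701) = 1811.3505.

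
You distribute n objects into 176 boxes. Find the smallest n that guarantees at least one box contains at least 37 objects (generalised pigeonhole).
n = (37 − 1)·176 + 1 = 6337

By the generalised pigeonhole principle, to guarantee some box contains ≥ r objects we need more than (r − 1) · k objects total. Threshold: n = (r − 1) · k + 1. With r = 37 and k = 176: n = 36 · 176 + 1 = 6336 + 1 = 6337. For n = 6336 = 36 · 176, we can put exactly 36 objects in every box, avoiding 37 in any single one — so 6337 is tight.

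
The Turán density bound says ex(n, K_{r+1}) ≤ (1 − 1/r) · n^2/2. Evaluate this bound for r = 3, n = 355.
Turán density bound = (2/3) · 355^2/2 = 126025/3 ≈ 42008.3333

Turán's theorem: ex(n, K_{r+1}) is achieved by the complete r-partite Turán graph T(n, r) with parts as balanced as possible, and is at most (1 − 1/r) · n^2/2. For r = 3, n = 355: the density bound is (2/3) · 126025/2 = 126025/3 ≈ 42008.3333. The integer-valued extremum is e(T(355, 3)) = 42008, which is strictly less than the density bound 126025/3 since 3 ∤ 355 (the parts of T(355, 3) cannot all be equal).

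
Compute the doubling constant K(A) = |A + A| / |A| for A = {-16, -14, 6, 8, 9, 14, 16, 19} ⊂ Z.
K = |A + A| / |A| = 31/8

Enumerate A + A = {a + b : a, b ∈ A}. With |A| = 8, there are |A|^2 = 64 ordered sum pairs; collecting distinct values, A + A = {-32, -30, -28, -10, -8, -7, -6, -5, -2, 0, 2, 3, 5, 12, 14, 15, 16, 17, 18, 20, 22, 23, 24, 25, 27, 28, 30, 32, 33, 35, 38}, so |A + A| = 31. Thus K = 31/8. For comparison, the minimum possible |A + A| over all 8-element sets is 2·8 − 1 = 15 (so min K = 15/8), attained only by arithmetic progressions.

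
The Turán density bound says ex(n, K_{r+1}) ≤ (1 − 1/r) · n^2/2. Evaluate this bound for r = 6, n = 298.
Turán density bound = (5/6) · 298^2/2 = 111005/3 ≈ 37001.6667

Turán's theorem: ex(n, K_{r+1}) is achieved by the complete r-partite Turán graph T(n, r) with parts as balanced as possible, and is at most (1 − 1/r) · n^2/2. For r = 6, n = 298: the density bound is (5/6) · 88804/2 = 111005/3 ≈ 37001.6667. The integer-valued extremum is e(T(298, 6)) = 37001, which is strictly less than the density bound 111005/3 since 6 ∤ 298 (the parts of T(298, 6) cannot all be equal).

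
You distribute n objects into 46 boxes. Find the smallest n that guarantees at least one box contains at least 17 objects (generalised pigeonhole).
n = (17 − 1)·46 + 1 = 737

By the generalised pigeonhole principle, to guarantee some box contains ≥ r objects we need more than (r − 1) · k objects total. Threshold: n = (r − 1) · k + 1. With r = 17 and k = 46: n = 16 · 46 + 1 = 736 + 1 = 737. For n = 736 = 16 · 46, we can put exactly 16 objects in every box, avoiding 17 in any single one — so 737 is tight.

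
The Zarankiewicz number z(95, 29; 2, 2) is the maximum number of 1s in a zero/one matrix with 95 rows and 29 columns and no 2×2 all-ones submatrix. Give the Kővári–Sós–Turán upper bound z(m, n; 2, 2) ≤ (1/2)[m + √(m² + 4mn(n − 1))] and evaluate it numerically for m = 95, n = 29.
z(95, 29; 2, 2) ≤ (1/2)[95 + √(95² + 4·95·29·28)] = (1/2)[95 + √317585] = 329.2734

Kővári–Sós–Turán: let r_1, ..., r_95 be the row sums and z = Σ r_i the total number of 1s. Each pair of columns can share at most one row with both entries 1 (else a 2×2 all-ones block appears), so Σ_i C(r_i, 2) ≤ C(29, 2) = 406. By convexity Σ_i C(r_i, 2) ≥ 95·C(z/95, 2) = z(z − 95)/(2·95), giving z² − 95z − 95·29·28 ≤ 0 and hence z ≤ (1/2)[95 + √(9025 + 4·77140)] = (1/2)[95 + √317585] ≈ (1/2)(95 + 563.5468) = 329.2734.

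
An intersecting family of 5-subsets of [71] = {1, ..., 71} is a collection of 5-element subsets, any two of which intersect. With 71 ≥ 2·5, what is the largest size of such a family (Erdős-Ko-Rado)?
max |F| = C(70, 4) = 916895

Erdős-Ko-Rado (1961): when n ≥ 2k, max |F| = C(n−1, k−1). The bound is attained by the star {A : i ∈ A} for any fixed i ∈ [n]. Here C(71−1, 5−1) = C(70, 4) = 916895.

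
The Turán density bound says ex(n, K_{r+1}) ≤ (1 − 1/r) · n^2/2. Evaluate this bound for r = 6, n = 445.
Turán density bound = (5/6) · 445^2/2 = 990125/12 ≈ 82510.4167

Turán's theorem: ex(n, K_{r+1}) is achieved by the complete r-partite Turán graph T(n, r) with parts as balanced as possible, and is at most (1 − 1/r) · n^2/2. For r = 6, n = 445: the density bound is (5/6) · 198025/2 = 990125/12 ≈ 82510.4167. The integer-valued extremum is e(T(445, 6)) = 82510, which is strictly less than the density bound 990125/12 since 6 ∤ 445 (the parts of T(445, 6) cannot all be equal).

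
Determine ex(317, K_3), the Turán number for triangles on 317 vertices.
ex(317, K_3) = ⌊317^2/4⌋ = 25122

Mantel (1907): a triangle-free graph on n vertices has at most ⌊n^2/4⌋ edges, with equality for the complete bipartite graph K_{⌊n/2⌋, ⌈n/2⌉}. For n = 317: ⌊317^2/4⌋ = ⌊100489/4⌋ = 25122. The extremal graph is K_{158, 159}, which has 158·159 = 25122 edges.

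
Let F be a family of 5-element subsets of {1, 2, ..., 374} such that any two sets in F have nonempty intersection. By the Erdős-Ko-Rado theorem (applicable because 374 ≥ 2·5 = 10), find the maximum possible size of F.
max |F| = C(373, 4) = 793626505

The Erdős-Ko-Rado theorem states: for n ≥ 2k, an intersecting family of k-subsets of an n-element set has size at most C(n − 1, k − 1), with equality for 'star' families {A ⊆ [n] : |A| = k, i ∈ A} (fix an element i). For n = 374, k = 5: C(373, 4) = 793626505.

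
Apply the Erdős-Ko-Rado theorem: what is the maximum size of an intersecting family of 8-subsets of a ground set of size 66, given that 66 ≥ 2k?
max |F| = C(65, 7) = 696190560

The Erdős-Ko-Rado theorem states: for n ≥ 2k, an intersecting family of k-subsets of an n-element set has size at most C(n − 1, k − 1), with equality for 'star' families {A ⊆ [n] : |A| = k, i ∈ A} (fix an element i). For n = 66, k = 8: C(65, 7) = 696190560.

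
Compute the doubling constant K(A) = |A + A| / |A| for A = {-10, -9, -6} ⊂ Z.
K = |A + A| / |A| = 6/3 = 2

Enumerate A + A = {a + b : a, b ∈ A}. With |A| = 3, there are |A|^2 = 9 ordered sum pairs; collecting distinct values, A + A = {-20, -19, -18, -16, -15, -12}, so |A + A| = 6. Thus K = 6/3 = 2. For comparison, the minimum possible |A + A| over all 3-element sets is 2·3 − 1 = 5 (so min K = 5/3), attained only by arithmetic progressions.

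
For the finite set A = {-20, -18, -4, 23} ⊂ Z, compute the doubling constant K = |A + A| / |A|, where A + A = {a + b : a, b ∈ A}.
K = |A + A| / |A| = 10/4 = 5/2

Enumerate A + A = {a + b : a, b ∈ A}. With |A| = 4, there are |A|^2 = 16 ordered sum pairs; collecting distinct values, A + A = {-40, -38, -36, -24, -22, -8, 3, 5, 19, 46}, so |A + A| = 10. Thus K = 10/4 = 5/2. For comparison, the minimum possible |A + A| over all 4-element sets is 2·4 − 1 = 7 (so min K = 7/4), attained only by arithmetic progressions.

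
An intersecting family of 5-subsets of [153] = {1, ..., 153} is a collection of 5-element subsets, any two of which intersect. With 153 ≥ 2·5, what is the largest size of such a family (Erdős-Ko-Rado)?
max |F| = C(152, 4) = 21374050

The Erdős-Ko-Rado theorem states: for n ≥ 2k, an intersecting family of k-subsets of an n-element set has size at most C(n − 1, k − 1), with equality for 'star' families {A ⊆ [n] : |A| = k, i ∈ A} (fix an element i). For n = 153, k = 5: C(152, 4) = 21374050.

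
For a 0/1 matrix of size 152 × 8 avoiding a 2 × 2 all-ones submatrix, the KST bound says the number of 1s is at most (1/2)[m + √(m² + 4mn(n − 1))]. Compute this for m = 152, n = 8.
z(152, 8; 2, 2) ≤ (1/2)[152 + √(152² + 4·152·8·7)] = (1/2)[152 + √57152] = 195.5324

Kővári–Sós–Turán: let r_1, ..., r_152 be the row sums and z = Σ r_i the total number of 1s. Each pair of columns can share at most one row with both entries 1 (else a 2×2 all-ones block appears), so Σ_i C(r_i, 2) ≤ C(8, 2) = 28. By convexity Σ_i C(r_i, 2) ≥ 152·C(z/152, 2) = z(z − 152)/(2·152), giving z² − 152z − 152·8·7 ≤ 0 and hence z ≤ (1/2)[152 + √(23104 + 4·8512)] = (1/2)[152 + √57152] ≈ (1/2)(152 + 239.0648) = 195.5324.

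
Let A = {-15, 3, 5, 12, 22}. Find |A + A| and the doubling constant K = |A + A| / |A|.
K = |A + A| / |A| = 15/5 = 3

Enumerate A + A = {a + b : a, b ∈ A}. With |A| = 5, there are |A|^2 = 25 ordered sum pairs; collecting distinct values, A + A = {-30, -12, -10, -3, 6, 7, 8, 10, 15, 17, 24, 25, 27, 34, 44}, so |A + A| = 15. Thus K = 15/5 = 3. For comparison, the minimum possible |A + A| over all 5-element sets is 2·5 − 1 = 9 (so min K = 9/5), attained only by arithmetic progressions.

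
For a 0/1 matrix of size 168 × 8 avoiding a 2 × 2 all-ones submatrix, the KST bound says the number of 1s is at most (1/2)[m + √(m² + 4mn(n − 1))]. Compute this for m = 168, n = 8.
z(168, 8; 2, 2) ≤ (1/2)[168 + √(168² + 4·168·8·7)] = (1/2)[168 + √65856] = 212.3121

Kővári–Sós–Turán: let r_1, ..., r_168 be the row sums and z = Σ r_i the total number of 1s. Each pair of columns can share at most one row with both entries 1 (else a 2×2 all-ones block appears), so Σ_i C(r_i, 2) ≤ C(8, 2) = 28. By convexity Σ_i C(r_i, 2) ≥ 168·C(z/168, 2) = z(z − 168)/(2·168), giving z² − 168z − 168·8·7 ≤ 0 and hence z ≤ (1/2)[168 + √(28224 + 4·9408)] = (1/2)[168 + √65856] ≈ (1/2)(168 + 256.6242) = 212.3121.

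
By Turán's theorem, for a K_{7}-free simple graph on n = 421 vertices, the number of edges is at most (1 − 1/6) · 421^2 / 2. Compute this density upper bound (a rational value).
Turán density bound = (5/6) · 421^2/2 = 886205/12 ≈ 73850.4167

Turán's theorem: ex(n, K_{r+1}) is achieved by the complete r-partite Turán graph T(n, r) with parts as balanced as possible, and is at most (1 − 1/r) · n^2/2. For r = 6, n = 421: the density bound is (5/6) · 177241/2 = 886205/12 ≈ 73850.4167. The integer-valued extremum is e(T(421, 6)) = 73850, which is strictly less than the density bound 886205/12 since 6 ∤ 421 (the parts of T(421, 6) cannot all be equal).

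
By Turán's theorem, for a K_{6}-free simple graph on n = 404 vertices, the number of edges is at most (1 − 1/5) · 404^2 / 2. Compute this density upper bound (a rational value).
Turán density bound = (4/5) · 404^2/2 = 326432/5 ≈ 65286.4

Turán's theorem: ex(n, K_{r+1}) is achieved by the complete r-partite Turán graph T(n, r) with parts as balanced as possible, and is at most (1 − 1/r) · n^2/2. For r = 5, n = 404: the density bound is (4/5) · 163216/2 = 326432/5 ≈ 65286.4. The integer-valued extremum is e(T(404, 5)) = 65286, which is strictly less than the density bound 326432/5 since 5 ∤ 404 (the parts of T(404, 5) cannot all be equal).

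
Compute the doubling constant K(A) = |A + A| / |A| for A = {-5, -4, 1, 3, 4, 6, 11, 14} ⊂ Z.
K = |A + A| / |A| = 26/8 = 13/4

Enumerate A + A = {a + b : a, b ∈ A}. With |A| = 8, there are |A|^2 = 64 ordered sum pairs; collecting distinct values, A + A = {-10, -9, -8, -4, -3, -2, -1, 0, 1, 2, 4, 5, 6, 7, 8, 9, 10, 12, 14, 15, 17, 18, 20, 22, 25, 28}, so |A + A| = 26. Thus K = 26/8 = 13/4. For comparison, the minimum possible |A + A| over all 8-element sets is 2·8 − 1 = 15 (so min K = 15/8), attained only by arithmetic progressions.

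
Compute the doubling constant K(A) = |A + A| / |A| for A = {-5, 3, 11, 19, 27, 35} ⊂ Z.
K = |A + A| / |A| = 11/6

Enumerate A + A = {a + b : a, b ∈ A}. With |A| = 6, there are |A|^2 = 36 ordered sum pairs; collecting distinct values, A + A = {-10, -2, 6, 14, 22, 30, 38, 46, 54, 62, 70}, so |A + A| = 11. Thus K = 11/6. Here |A + A| = 2|A| − 1 = 11, the minimum possible — so K = 11/6 is minimal, which holds iff A is an arithmetic progression.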